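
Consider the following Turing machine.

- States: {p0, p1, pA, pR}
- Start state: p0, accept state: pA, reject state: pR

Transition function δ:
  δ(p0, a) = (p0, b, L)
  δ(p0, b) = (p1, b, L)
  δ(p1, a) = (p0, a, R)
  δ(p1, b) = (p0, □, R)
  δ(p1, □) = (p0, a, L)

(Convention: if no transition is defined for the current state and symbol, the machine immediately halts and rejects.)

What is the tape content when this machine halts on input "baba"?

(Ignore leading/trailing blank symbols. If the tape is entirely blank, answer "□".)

Execution trace:
Initial: [p0]baba
Step 1: δ(p0, b) = (p1, b, L) → [p1]□baba
Step 2: δ(p1, □) = (p0, a, L) → [p0]□ababa

No transition is defined for δ(p0, □). By convention the machine halts and rejects.

Final tape (ignoring leading/trailing blanks): ababa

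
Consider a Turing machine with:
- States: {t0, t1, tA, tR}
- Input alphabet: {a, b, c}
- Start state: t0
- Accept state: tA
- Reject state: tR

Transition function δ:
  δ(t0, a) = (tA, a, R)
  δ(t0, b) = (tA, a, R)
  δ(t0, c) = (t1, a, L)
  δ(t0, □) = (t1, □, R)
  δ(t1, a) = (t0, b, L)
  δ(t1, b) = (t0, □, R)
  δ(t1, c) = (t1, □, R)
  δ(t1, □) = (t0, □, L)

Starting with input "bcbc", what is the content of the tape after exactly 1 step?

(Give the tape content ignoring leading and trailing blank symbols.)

Execution trace:
Initial: [t0]bcbc
Step 1: δ(t0, b) = (tA, a, R) → a[tA]cbc

The machine reaches the accept state tA and halts.

After 1 step, the tape (ignoring leading/trailing blanks) is: acbc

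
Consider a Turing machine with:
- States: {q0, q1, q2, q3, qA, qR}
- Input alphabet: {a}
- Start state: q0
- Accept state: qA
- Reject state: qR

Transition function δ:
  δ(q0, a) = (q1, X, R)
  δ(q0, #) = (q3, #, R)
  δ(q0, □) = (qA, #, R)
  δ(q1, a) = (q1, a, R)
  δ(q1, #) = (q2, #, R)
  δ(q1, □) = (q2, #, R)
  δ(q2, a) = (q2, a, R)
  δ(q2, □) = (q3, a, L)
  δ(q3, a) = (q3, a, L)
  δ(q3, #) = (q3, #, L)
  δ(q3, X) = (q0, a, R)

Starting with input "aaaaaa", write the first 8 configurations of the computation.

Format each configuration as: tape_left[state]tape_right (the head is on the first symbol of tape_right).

Transitions applied:
Step 1: δ(q0, a) = (q1, X, R)
Step 2: δ(q1, a) = (q1, a, R)
Step 3: δ(q1, a) = (q1, a, R)
Step 4: δ(q1, a) = (q1, a, R)
Step 5: δ(q1, a) = (q1, a, R)
Step 6: δ(q1, a) = (q1, a, R)
Step 7: δ(q1, □) = (q2, #, R)

The first 8 configurations are:
[q0]aaaaaa ⊢ X[q1]aaaaa ⊢ Xa[q1]aaaa ⊢ Xaa[q1]aaa ⊢ Xaaa[q1]aa ⊢ Xaaaa[q1]a ⊢ Xaaaaa[q1]□ ⊢ Xaaaaa#[q2]□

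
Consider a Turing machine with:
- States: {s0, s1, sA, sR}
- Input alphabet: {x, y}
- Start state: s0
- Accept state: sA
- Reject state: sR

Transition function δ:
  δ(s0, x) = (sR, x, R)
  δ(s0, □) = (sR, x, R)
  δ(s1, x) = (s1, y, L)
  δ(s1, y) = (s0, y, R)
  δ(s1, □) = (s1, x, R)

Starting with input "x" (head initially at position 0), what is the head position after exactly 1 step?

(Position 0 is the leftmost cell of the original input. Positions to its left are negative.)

Execution trace (head position shown):
Step 0: [s0]x  (head at position 0)
Step 1: move right → x[sR]□  (head at position 1)

After 1 step, the head is at position 1.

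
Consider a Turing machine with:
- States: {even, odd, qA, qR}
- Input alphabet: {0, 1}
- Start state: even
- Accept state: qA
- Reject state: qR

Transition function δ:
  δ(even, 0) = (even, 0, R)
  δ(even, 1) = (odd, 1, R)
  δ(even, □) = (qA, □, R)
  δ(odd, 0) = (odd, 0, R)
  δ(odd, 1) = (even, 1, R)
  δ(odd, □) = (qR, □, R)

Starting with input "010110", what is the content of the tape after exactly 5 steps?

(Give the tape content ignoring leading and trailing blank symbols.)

Execution trace:
Initial: [even]010110
Step 1: δ(even, 0) = (even, 0, R) → 0[even]10110
Step 2: δ(even, 1) = (odd, 1, R) → 01[odd]0110
Step 3: δ(odd, 0) = (odd, 0, R) → 010[odd]110
Step 4: δ(odd, 1) = (even, 1, R) → 0101[even]10
Step 5: δ(even, 1) = (odd, 1, R) → 01011[odd]0

After 5 steps, the tape (ignoring leading/trailing blanks) is: 010110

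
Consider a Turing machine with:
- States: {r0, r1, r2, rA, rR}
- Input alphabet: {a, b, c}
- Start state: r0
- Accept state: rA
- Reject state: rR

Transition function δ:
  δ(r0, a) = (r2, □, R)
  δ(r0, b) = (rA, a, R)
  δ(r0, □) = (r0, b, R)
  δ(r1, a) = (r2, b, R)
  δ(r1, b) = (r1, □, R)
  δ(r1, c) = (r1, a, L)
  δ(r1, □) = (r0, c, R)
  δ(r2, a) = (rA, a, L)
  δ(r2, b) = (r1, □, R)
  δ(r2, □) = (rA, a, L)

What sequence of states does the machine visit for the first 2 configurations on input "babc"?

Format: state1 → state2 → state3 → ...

Execution trace:
Initial: [r0]babc
Step 1: δ(r0, b) = (rA, a, R) → a[rA]abc

The machine reaches the accept state rA and halts.

State sequence: r0 → rA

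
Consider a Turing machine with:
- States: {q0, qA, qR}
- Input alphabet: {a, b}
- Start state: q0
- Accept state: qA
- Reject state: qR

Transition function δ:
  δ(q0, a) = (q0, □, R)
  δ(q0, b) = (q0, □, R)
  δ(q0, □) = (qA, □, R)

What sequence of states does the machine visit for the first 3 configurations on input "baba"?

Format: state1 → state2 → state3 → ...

Execution trace:
Initial: [q0]baba
Step 1: δ(q0, b) = (q0, □, R) → □[q0]aba
Step 2: δ(q0, a) = (q0, □, R) → □□[q0]ba

State sequence: q0 → q0 → q0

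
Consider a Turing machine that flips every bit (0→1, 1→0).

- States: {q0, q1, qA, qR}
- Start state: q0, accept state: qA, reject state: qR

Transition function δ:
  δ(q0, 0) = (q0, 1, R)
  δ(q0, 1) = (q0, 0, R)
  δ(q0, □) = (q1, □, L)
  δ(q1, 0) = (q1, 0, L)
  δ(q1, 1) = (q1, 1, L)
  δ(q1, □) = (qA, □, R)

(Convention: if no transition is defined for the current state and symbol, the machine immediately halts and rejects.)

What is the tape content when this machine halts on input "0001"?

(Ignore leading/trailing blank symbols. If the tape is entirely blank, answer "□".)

Execution trace:
Initial: [q0]0001
Step 1: δ(q0, 0) = (q0, 1, R) → 1[q0]001
Step 2: δ(q0, 0) = (q0, 1, R) → 11[q0]01
Step 3: δ(q0, 0) = (q0, 1, R) → 111[q0]1
Step 4: δ(q0, 1) = (q0, 0, R) → 1110[q0]□
Step 5: δ(q0, □) = (q1, □, L) → 111[q1]0□
Step 6: δ(q1, 0) = (q1, 0, L) → 11[q1]10□
Step 7: δ(q1, 1) = (q1, 1, L) → 1[q1]110□
Step 8: δ(q1, 1) = (q1, 1, L) → [q1]1110□
Step 9: δ(q1, 1) = (q1, 1, L) → [q1]□1110□
Step 10: δ(q1, □) = (qA, □, R) → □[qA]1110□

The machine reaches the accept state qA and halts.

Final tape (ignoring leading/trailing blanks): 1110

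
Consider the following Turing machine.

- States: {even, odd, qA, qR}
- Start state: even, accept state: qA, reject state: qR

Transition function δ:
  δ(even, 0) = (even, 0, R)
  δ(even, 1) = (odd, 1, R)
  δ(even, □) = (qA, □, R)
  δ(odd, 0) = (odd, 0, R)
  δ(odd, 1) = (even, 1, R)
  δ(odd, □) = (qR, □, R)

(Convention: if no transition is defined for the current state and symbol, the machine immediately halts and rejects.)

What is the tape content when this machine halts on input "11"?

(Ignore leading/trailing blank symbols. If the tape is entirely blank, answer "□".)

Execution trace:
Initial: [even]11
Step 1: δ(even, 1) = (odd, 1, R) → 1[odd]1
Step 2: δ(odd, 1) = (even, 1, R) → 11[even]□
Step 3: δ(even, □) = (qA, □, R) → 11□[qA]□

The machine reaches the accept state qA and halts.

Final tape (ignoring leading/trailing blanks): 11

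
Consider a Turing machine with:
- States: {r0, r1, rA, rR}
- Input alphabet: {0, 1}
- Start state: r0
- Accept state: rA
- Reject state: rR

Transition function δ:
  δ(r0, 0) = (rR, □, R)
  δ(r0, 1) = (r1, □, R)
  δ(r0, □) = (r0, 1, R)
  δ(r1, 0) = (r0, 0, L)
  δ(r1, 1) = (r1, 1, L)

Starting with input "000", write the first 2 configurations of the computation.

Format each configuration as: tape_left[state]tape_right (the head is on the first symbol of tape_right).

Transitions applied:
Step 1: δ(r0, 0) = (rR, □, R)

The first 2 configurations are:
[r0]000 ⊢ □[rR]00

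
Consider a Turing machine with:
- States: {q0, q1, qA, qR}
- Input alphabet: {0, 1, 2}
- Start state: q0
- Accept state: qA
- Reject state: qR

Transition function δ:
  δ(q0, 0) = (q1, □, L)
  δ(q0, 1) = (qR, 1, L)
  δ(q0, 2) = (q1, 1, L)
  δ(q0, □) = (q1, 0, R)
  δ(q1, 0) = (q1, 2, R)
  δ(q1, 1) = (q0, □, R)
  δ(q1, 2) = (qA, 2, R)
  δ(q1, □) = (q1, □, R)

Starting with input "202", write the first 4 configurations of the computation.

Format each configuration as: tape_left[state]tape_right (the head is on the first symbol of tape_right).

Transitions applied:
Step 1: δ(q0, 2) = (q1, 1, L)
Step 2: δ(q1, □) = (q1, □, R)
Step 3: δ(q1, 1) = (q0, □, R)

The first 4 configurations are:
[q0]202 ⊢ [q1]□102 ⊢ □[q1]102 ⊢ □□[q0]02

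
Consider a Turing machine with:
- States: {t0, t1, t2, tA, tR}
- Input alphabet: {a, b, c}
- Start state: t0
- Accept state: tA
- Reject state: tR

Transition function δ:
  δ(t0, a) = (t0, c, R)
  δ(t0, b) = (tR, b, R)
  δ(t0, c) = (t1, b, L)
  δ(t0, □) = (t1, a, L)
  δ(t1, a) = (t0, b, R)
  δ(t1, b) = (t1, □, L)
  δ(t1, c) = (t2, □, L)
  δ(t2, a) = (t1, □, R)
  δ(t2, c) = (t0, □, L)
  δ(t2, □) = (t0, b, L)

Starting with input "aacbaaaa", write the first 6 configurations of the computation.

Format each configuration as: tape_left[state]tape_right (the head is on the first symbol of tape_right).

Transitions applied:
Step 1: δ(t0, a) = (t0, c, R)
Step 2: δ(t0, a) = (t0, c, R)
Step 3: δ(t0, c) = (t1, b, L)
Step 4: δ(t1, c) = (t2, □, L)
Step 5: δ(t2, c) = (t0, □, L)

The first 6 configurations are:
[t0]aacbaaaa ⊢ c[t0]acbaaaa ⊢ cc[t0]cbaaaa ⊢ c[t1]cbbaaaa ⊢ [t2]c□bbaaaa ⊢ [t0]□□□bbaaaa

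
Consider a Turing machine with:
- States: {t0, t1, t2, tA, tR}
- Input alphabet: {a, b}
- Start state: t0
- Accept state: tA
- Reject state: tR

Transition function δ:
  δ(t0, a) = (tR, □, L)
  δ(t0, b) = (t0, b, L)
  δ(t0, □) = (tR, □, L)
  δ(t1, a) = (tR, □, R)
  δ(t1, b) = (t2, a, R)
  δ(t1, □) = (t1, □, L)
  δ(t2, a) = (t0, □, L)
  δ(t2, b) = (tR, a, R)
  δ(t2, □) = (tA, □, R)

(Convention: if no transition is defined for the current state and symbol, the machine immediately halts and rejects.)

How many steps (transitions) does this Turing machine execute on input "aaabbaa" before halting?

Execution trace:
Initial: [t0]aaabbaa
Step 1: δ(t0, a) = (tR, □, L) → [tR]□□aabbaa

The machine reaches the reject state tR and halts.

The machine executed 1 step before halting.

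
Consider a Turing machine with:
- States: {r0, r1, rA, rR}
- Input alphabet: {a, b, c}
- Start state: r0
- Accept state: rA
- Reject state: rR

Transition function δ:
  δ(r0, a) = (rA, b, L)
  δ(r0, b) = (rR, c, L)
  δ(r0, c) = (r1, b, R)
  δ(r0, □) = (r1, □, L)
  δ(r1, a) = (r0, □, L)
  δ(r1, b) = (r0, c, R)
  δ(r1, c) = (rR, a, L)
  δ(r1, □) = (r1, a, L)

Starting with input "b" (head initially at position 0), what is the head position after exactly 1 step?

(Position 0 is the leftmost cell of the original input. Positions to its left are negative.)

Execution trace (head position shown):
Step 0: [r0]b  (head at position 0)
Step 1: move left → [rR]□c  (head at position -1)

After 1 step, the head is at position -1.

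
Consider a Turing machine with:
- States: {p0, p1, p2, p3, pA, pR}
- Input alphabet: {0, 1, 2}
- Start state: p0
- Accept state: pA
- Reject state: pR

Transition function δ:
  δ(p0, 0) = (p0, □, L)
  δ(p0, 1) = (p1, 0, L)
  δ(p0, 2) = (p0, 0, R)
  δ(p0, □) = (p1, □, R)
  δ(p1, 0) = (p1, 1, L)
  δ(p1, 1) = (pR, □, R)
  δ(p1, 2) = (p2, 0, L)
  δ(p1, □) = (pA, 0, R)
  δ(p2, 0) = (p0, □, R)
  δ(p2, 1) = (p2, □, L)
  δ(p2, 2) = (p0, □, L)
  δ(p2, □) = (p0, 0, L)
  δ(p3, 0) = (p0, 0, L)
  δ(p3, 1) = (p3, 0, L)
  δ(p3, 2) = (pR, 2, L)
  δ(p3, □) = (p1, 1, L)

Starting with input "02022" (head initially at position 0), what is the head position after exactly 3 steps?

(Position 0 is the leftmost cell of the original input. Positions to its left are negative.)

Execution trace (head position shown):
Step 0: [p0]02022  (head at position 0)
Step 1: move left → [p0]□□2022  (head at position -1)
Step 2: move right → □[p1]□2022  (head at position 0)
Step 3: move right → □0[pA]2022  (head at position 1)

After 3 steps, the head is at position 1.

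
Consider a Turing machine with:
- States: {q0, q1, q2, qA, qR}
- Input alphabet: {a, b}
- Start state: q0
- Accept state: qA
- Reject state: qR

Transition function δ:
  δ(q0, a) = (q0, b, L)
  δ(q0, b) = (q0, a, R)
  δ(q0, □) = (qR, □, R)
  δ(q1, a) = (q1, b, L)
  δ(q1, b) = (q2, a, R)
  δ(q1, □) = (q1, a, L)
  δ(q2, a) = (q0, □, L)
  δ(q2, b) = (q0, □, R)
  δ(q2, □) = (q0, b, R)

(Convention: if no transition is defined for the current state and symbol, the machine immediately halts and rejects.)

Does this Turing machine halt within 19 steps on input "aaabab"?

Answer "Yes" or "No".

Execution trace:
Initial: [q0]aaabab
Step 1: δ(q0, a) = (q0, b, L) → [q0]□baabab
Step 2: δ(q0, □) = (qR, □, R) → □[qR]baabab

The machine reaches the reject state qR and halts.
The machine halted after 2 steps (within the 19-step bound).

Answer: Yes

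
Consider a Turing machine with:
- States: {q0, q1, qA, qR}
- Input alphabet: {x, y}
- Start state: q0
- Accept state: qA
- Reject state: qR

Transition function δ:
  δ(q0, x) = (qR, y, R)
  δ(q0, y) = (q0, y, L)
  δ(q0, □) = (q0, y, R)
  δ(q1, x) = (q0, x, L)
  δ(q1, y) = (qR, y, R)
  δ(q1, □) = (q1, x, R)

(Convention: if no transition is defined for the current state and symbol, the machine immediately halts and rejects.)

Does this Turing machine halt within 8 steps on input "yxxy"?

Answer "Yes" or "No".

Execution trace:
Initial: [q0]yxxy
Step 1: δ(q0, y) = (q0, y, L) → [q0]□yxxy
Step 2: δ(q0, □) = (q0, y, R) → y[q0]yxxy
Step 3: δ(q0, y) = (q0, y, L) → [q0]yyxxy
Step 4: δ(q0, y) = (q0, y, L) → [q0]□yyxxy
Step 5: δ(q0, □) = (q0, y, R) → y[q0]yyxxy
Step 6: δ(q0, y) = (q0, y, L) → [q0]yyyxxy
Step 7: δ(q0, y) = (q0, y, L) → [q0]□yyyxxy
Step 8: δ(q0, □) = (q0, y, R) → y[q0]yyyxxy

The machine has not reached a halting state after 8 steps.
The machine did not halt within the 8-step bound.

Answer: No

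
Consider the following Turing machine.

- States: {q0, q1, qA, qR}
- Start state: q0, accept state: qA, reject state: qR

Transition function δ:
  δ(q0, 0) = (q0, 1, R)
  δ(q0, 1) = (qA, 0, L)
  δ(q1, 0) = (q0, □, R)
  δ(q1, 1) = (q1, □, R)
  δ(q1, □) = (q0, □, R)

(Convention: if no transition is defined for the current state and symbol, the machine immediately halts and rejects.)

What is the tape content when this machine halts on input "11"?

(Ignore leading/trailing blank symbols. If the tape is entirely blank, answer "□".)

Execution trace:
Initial: [q0]11
Step 1: δ(q0, 1) = (qA, 0, L) → [qA]□01

The machine reaches the accept state qA and halts.

Final tape (ignoring leading/trailing blanks): 01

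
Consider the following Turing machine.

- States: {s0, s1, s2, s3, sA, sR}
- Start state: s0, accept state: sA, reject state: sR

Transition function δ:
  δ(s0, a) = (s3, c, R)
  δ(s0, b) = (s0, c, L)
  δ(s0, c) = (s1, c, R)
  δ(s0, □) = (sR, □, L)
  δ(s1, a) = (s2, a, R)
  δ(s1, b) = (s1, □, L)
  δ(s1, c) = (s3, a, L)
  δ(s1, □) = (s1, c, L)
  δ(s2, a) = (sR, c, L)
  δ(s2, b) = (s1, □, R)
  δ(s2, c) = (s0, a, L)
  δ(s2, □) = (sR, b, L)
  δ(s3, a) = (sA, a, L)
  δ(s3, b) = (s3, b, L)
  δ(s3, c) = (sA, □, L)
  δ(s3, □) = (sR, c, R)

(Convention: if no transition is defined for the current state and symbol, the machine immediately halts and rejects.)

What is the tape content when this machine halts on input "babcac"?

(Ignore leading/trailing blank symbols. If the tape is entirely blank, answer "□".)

Execution trace:
Initial: [s0]babcac
Step 1: δ(s0, b) = (s0, c, L) → [s0]□cabcac
Step 2: δ(s0, □) = (sR, □, L) → [sR]□□cabcac

The machine reaches the reject state sR and halts.

Final tape (ignoring leading/trailing blanks): cabcac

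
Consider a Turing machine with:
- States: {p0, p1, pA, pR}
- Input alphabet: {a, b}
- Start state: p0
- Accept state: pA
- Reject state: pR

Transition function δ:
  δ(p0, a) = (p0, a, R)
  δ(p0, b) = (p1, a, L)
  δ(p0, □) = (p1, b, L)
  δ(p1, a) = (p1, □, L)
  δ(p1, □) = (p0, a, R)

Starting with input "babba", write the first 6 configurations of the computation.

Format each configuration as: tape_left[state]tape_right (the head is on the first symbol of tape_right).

Transitions applied:
Step 1: δ(p0, b) = (p1, a, L)
Step 2: δ(p1, □) = (p0, a, R)
Step 3: δ(p0, a) = (p0, a, R)
Step 4: δ(p0, a) = (p0, a, R)
Step 5: δ(p0, b) = (p1, a, L)

The first 6 configurations are:
[p0]babba ⊢ [p1]□aabba ⊢ a[p0]aabba ⊢ aa[p0]abba ⊢ aaa[p0]bba ⊢ aa[p1]aaba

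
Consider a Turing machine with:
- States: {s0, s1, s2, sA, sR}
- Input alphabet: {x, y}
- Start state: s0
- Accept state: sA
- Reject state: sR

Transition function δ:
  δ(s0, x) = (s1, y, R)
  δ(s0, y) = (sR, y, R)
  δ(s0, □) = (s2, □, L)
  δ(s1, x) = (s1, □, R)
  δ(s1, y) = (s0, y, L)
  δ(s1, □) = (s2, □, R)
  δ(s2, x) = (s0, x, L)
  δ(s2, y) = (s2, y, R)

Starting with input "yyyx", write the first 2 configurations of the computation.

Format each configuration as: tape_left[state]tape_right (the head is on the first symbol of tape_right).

Transitions applied:
Step 1: δ(s0, y) = (sR, y, R)

The first 2 configurations are:
[s0]yyyx ⊢ y[sR]yyx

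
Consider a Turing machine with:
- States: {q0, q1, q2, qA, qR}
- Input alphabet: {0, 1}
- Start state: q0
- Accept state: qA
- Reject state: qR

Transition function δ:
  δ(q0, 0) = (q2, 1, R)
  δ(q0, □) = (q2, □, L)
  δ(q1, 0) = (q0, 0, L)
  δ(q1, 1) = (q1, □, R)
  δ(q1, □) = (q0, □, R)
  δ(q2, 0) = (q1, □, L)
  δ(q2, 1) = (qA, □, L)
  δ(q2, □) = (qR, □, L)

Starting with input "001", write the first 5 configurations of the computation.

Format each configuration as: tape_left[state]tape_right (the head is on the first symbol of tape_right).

Transitions applied:
Step 1: δ(q0, 0) = (q2, 1, R)
Step 2: δ(q2, 0) = (q1, □, L)
Step 3: δ(q1, 1) = (q1, □, R)
Step 4: δ(q1, □) = (q0, □, R)

The first 5 configurations are:
[q0]001 ⊢ 1[q2]01 ⊢ [q1]1□1 ⊢ □[q1]□1 ⊢ □□[q0]1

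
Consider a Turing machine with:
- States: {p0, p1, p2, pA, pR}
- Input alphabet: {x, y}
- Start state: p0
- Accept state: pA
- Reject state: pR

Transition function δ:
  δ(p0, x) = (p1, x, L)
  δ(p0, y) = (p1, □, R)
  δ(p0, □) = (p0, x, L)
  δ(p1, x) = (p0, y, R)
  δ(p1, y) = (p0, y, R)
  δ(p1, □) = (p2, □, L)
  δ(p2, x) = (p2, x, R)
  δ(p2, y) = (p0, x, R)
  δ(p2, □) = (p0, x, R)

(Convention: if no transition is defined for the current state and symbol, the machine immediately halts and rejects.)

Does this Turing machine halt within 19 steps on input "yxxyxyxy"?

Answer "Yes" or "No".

Execution trace:
Initial: [p0]yxxyxyxy
Step 1: δ(p0, y) = (p1, □, R) → □[p1]xxyxyxy
Step 2: δ(p1, x) = (p0, y, R) → □y[p0]xyxyxy
Step 3: δ(p0, x) = (p1, x, L) → □[p1]yxyxyxy
Step 4: δ(p1, y) = (p0, y, R) → □y[p0]xyxyxy
Step 5: δ(p0, x) = (p1, x, L) → □[p1]yxyxyxy
Step 6: δ(p1, y) = (p0, y, R) → □y[p0]xyxyxy
Step 7: δ(p0, x) = (p1, x, L) → □[p1]yxyxyxy
Step 8: δ(p1, y) = (p0, y, R) → □y[p0]xyxyxy
Step 9: δ(p0, x) = (p1, x, L) → □[p1]yxyxyxy
Step 10: δ(p1, y) = (p0, y, R) → □y[p0]xyxyxy
Step 11: δ(p0, x) = (p1, x, L) → □[p1]yxyxyxy
Step 12: δ(p1, y) = (p0, y, R) → □y[p0]xyxyxy
Step 13: δ(p0, x) = (p1, x, L) → □[p1]yxyxyxy
Step 14: δ(p1, y) = (p0, y, R) → □y[p0]xyxyxy
Step 15: δ(p0, x) = (p1, x, L) → □[p1]yxyxyxy
Step 16: δ(p1, y) = (p0, y, R) → □y[p0]xyxyxy
Step 17: δ(p0, x) = (p1, x, L) → □[p1]yxyxyxy
Step 18: δ(p1, y) = (p0, y, R) → □y[p0]xyxyxy
Step 19: δ(p0, x) = (p1, x, L) → □[p1]yxyxyxy

The machine has not reached a halting state after 19 steps.
The machine did not halt within the 19-step bound.

Answer: No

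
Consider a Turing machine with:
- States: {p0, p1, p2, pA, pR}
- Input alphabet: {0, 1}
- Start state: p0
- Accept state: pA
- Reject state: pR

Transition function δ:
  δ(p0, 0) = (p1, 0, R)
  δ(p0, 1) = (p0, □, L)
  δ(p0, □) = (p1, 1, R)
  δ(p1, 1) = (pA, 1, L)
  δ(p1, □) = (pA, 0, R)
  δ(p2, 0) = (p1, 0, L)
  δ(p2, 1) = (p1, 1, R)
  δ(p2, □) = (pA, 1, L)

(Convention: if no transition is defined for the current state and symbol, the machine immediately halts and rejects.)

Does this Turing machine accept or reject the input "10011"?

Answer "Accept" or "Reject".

Execution trace:
Initial: [p0]10011
Step 1: δ(p0, 1) = (p0, □, L) → [p0]□□0011
Step 2: δ(p0, □) = (p1, 1, R) → 1[p1]□0011
Step 3: δ(p1, □) = (pA, 0, R) → 10[pA]0011

The machine reaches the accept state pA and halts.

Answer: Accept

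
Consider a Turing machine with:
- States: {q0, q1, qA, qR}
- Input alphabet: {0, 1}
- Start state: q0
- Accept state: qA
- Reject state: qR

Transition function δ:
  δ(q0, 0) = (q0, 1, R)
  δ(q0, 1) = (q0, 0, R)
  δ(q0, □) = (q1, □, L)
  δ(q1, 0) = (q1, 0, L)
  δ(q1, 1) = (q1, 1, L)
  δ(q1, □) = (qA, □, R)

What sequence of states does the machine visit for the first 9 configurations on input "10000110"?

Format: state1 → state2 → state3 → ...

Execution trace:
Initial: [q0]10000110
Step 1: δ(q0, 1) = (q0, 0, R) → 0[q0]0000110
Step 2: δ(q0, 0) = (q0, 1, R) → 01[q0]000110
Step 3: δ(q0, 0) = (q0, 1, R) → 011[q0]00110
Step 4: δ(q0, 0) = (q0, 1, R) → 0111[q0]0110
Step 5: δ(q0, 0) = (q0, 1, R) → 01111[q0]110
Step 6: δ(q0, 1) = (q0, 0, R) → 011110[q0]10
Step 7: δ(q0, 1) = (q0, 0, R) → 0111100[q0]0
Step 8: δ(q0, 0) = (q0, 1, R) → 01111001[q0]□

State sequence: q0 → q0 → q0 → q0 → q0 → q0 → q0 → q0 → q0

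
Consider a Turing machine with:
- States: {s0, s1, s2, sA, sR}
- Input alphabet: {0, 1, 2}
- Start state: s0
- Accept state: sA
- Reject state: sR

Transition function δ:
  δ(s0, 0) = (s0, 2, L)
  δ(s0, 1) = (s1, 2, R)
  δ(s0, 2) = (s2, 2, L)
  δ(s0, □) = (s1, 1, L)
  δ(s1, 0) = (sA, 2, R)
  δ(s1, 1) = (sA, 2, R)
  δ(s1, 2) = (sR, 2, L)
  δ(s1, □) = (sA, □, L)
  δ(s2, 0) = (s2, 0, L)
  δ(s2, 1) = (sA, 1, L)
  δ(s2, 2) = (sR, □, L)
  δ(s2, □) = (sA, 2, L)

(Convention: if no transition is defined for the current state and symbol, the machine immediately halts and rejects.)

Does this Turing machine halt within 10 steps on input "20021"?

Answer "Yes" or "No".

Execution trace:
Initial: [s0]20021
Step 1: δ(s0, 2) = (s2, 2, L) → [s2]□20021
Step 2: δ(s2, □) = (sA, 2, L) → [sA]□220021

The machine reaches the accept state sA and halts.
The machine halted after 2 steps (within the 10-step bound).

Answer: Yes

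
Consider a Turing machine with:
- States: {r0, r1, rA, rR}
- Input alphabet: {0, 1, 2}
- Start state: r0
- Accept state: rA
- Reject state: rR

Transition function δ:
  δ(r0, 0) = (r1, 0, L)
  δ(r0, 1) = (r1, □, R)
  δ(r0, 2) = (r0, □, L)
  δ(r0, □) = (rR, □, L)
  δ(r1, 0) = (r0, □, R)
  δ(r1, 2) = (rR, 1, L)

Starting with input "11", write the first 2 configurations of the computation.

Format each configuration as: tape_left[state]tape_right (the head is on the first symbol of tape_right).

Transitions applied:
Step 1: δ(r0, 1) = (r1, □, R)

The first 2 configurations are:
[r0]11 ⊢ □[r1]1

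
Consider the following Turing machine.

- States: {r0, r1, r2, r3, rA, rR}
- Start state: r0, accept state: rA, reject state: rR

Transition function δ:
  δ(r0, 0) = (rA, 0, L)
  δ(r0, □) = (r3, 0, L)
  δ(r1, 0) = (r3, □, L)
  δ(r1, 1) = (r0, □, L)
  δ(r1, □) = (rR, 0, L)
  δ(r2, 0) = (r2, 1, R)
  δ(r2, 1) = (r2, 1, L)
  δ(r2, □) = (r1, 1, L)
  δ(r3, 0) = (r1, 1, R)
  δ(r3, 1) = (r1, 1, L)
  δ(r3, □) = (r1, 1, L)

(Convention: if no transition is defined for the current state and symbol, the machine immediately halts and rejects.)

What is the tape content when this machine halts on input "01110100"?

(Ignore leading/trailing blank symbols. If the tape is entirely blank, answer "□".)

Execution trace:
Initial: [r0]01110100
Step 1: δ(r0, 0) = (rA, 0, L) → [rA]□01110100

The machine reaches the accept state rA and halts.

Final tape (ignoring leading/trailing blanks): 01110100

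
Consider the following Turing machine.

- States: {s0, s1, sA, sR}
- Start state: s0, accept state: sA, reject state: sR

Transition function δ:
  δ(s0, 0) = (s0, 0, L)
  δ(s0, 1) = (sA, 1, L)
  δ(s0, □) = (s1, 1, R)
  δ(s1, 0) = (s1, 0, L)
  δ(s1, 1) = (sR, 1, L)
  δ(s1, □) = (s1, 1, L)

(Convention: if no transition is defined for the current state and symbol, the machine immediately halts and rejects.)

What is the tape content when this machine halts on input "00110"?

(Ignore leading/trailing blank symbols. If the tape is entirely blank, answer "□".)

Execution trace:
Initial: [s0]00110
Step 1: δ(s0, 0) = (s0, 0, L) → [s0]□00110
Step 2: δ(s0, □) = (s1, 1, R) → 1[s1]00110
Step 3: δ(s1, 0) = (s1, 0, L) → [s1]100110
Step 4: δ(s1, 1) = (sR, 1, L) → [sR]□100110

The machine reaches the reject state sR and halts.

Final tape (ignoring leading/trailing blanks): 100110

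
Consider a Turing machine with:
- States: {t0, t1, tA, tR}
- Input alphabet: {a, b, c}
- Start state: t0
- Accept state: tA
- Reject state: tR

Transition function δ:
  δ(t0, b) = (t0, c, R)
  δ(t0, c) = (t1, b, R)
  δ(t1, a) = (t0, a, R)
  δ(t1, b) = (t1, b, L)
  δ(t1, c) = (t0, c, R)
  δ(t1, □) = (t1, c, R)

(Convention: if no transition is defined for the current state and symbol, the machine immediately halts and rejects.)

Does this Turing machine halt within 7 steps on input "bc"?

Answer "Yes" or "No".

Execution trace:
Initial: [t0]bc
Step 1: δ(t0, b) = (t0, c, R) → c[t0]c
Step 2: δ(t0, c) = (t1, b, R) → cb[t1]□
Step 3: δ(t1, □) = (t1, c, R) → cbc[t1]□
Step 4: δ(t1, □) = (t1, c, R) → cbcc[t1]□
Step 5: δ(t1, □) = (t1, c, R) → cbccc[t1]□
Step 6: δ(t1, □) = (t1, c, R) → cbcccc[t1]□
Step 7: δ(t1, □) = (t1, c, R) → cbccccc[t1]□

The machine has not reached a halting state after 7 steps.
The machine did not halt within the 7-step bound.

Answer: No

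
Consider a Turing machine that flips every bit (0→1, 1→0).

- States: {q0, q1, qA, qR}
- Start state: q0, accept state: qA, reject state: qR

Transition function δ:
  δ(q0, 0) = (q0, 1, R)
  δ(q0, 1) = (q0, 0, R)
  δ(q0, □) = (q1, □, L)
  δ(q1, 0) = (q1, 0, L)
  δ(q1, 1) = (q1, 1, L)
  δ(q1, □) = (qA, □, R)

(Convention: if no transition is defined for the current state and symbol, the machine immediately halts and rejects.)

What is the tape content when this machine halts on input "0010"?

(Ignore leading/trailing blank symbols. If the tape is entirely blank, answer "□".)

Execution trace:
Initial: [q0]0010
Step 1: δ(q0, 0) = (q0, 1, R) → 1[q0]010
Step 2: δ(q0, 0) = (q0, 1, R) → 11[q0]10
Step 3: δ(q0, 1) = (q0, 0, R) → 110[q0]0
Step 4: δ(q0, 0) = (q0, 1, R) → 1101[q0]□
Step 5: δ(q0, □) = (q1, □, L) → 110[q1]1□
Step 6: δ(q1, 1) = (q1, 1, L) → 11[q1]01□
Step 7: δ(q1, 0) = (q1, 0, L) → 1[q1]101□
Step 8: δ(q1, 1) = (q1, 1, L) → [q1]1101□
Step 9: δ(q1, 1) = (q1, 1, L) → [q1]□1101□
Step 10: δ(q1, □) = (qA, □, R) → □[qA]1101□

The machine reaches the accept state qA and halts.

Final tape (ignoring leading/trailing blanks): 1101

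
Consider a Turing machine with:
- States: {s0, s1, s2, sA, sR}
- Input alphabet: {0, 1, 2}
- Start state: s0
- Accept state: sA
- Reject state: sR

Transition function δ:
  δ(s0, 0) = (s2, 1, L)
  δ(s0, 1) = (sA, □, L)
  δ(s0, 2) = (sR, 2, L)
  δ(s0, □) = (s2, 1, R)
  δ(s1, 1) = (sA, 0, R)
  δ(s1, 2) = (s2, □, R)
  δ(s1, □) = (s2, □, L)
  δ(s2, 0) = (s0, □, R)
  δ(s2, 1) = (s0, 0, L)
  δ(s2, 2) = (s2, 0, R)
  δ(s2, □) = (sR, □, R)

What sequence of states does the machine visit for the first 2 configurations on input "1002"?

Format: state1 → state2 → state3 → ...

Execution trace:
Initial: [s0]1002
Step 1: δ(s0, 1) = (sA, □, L) → [sA]□□002

The machine reaches the accept state sA and halts.

State sequence: s0 → sA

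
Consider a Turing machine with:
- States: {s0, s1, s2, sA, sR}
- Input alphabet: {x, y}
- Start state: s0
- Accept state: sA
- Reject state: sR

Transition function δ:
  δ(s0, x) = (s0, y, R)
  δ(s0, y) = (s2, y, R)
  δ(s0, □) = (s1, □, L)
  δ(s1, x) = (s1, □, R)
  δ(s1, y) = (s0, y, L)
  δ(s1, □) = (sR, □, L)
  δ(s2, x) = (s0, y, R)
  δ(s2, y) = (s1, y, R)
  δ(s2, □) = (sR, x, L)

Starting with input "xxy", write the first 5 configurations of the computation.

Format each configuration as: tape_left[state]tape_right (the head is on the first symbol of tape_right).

Transitions applied:
Step 1: δ(s0, x) = (s0, y, R)
Step 2: δ(s0, x) = (s0, y, R)
Step 3: δ(s0, y) = (s2, y, R)
Step 4: δ(s2, □) = (sR, x, L)

The first 5 configurations are:
[s0]xxy ⊢ y[s0]xy ⊢ yy[s0]y ⊢ yyy[s2]□ ⊢ yy[sR]yx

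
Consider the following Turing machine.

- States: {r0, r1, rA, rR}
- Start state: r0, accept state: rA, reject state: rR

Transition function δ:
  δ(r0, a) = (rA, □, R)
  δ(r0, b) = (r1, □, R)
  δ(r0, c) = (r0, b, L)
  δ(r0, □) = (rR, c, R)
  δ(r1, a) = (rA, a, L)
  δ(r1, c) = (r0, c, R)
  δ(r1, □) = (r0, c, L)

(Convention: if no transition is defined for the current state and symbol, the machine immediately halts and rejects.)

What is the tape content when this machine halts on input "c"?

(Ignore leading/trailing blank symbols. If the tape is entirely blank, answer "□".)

Execution trace:
Initial: [r0]c
Step 1: δ(r0, c) = (r0, b, L) → [r0]□b
Step 2: δ(r0, □) = (rR, c, R) → c[rR]b

The machine reaches the reject state rR and halts.

Final tape (ignoring leading/trailing blanks): cb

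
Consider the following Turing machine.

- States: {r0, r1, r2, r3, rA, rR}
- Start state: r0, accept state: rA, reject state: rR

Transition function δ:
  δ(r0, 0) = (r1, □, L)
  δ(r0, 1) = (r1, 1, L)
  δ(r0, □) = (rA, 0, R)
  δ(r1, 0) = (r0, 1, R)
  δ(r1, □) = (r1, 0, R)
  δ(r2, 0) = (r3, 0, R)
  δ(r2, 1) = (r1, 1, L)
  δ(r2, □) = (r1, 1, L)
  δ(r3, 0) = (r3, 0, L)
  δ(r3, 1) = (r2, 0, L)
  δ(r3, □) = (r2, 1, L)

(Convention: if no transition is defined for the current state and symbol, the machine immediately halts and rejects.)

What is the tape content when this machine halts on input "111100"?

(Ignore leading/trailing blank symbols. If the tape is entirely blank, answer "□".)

Execution trace:
Initial: [r0]111100
Step 1: δ(r0, 1) = (r1, 1, L) → [r1]□111100
Step 2: δ(r1, □) = (r1, 0, R) → 0[r1]111100

No transition is defined for δ(r1, 1). By convention the machine halts and rejects.

Final tape (ignoring leading/trailing blanks): 0111100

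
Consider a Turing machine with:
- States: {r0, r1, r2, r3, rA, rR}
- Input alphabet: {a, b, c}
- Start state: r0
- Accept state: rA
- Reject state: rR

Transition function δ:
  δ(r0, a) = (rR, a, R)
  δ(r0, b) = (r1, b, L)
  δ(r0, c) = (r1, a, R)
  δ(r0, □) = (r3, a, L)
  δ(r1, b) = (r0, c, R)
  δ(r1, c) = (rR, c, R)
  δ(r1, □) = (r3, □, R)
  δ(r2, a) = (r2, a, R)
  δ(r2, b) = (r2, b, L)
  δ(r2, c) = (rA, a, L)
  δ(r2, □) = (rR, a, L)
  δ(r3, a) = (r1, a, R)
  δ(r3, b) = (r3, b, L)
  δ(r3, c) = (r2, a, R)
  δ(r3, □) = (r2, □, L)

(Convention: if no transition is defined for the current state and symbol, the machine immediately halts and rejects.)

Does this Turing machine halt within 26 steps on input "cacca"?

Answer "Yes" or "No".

Execution trace:
Initial: [r0]cacca
Step 1: δ(r0, c) = (r1, a, R) → a[r1]acca

No transition is defined for δ(r1, a). By convention the machine halts and rejects.
The machine halted after 1 step (within the 26-step bound).

Answer: Yes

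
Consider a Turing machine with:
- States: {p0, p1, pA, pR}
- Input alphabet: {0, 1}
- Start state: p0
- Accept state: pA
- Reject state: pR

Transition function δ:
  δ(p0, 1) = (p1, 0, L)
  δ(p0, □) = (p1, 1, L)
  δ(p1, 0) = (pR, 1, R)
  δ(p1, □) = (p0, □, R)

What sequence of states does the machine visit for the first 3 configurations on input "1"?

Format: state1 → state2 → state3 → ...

Execution trace:
Initial: [p0]1
Step 1: δ(p0, 1) = (p1, 0, L) → [p1]□0
Step 2: δ(p1, □) = (p0, □, R) → □[p0]0

No transition is defined for δ(p0, 0). By convention the machine halts and rejects.

State sequence: p0 → p1 → p0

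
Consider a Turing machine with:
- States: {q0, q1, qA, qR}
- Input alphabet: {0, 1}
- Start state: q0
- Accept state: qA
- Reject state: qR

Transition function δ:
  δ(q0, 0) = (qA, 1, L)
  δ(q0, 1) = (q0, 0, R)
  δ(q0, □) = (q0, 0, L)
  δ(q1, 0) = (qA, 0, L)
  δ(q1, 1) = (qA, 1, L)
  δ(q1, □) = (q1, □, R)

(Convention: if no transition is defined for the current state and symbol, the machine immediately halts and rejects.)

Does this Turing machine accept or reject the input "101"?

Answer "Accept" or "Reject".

Execution trace:
Initial: [q0]101
Step 1: δ(q0, 1) = (q0, 0, R) → 0[q0]01
Step 2: δ(q0, 0) = (qA, 1, L) → [qA]011

The machine reaches the accept state qA and halts.

Answer: Accept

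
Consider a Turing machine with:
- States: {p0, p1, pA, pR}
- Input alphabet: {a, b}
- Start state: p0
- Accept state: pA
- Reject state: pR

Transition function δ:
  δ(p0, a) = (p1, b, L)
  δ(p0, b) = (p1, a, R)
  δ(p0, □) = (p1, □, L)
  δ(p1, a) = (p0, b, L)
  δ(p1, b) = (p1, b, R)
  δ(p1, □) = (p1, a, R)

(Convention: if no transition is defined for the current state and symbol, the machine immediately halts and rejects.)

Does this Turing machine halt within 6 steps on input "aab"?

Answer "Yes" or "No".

Execution trace:
Initial: [p0]aab
Step 1: δ(p0, a) = (p1, b, L) → [p1]□bab
Step 2: δ(p1, □) = (p1, a, R) → a[p1]bab
Step 3: δ(p1, b) = (p1, b, R) → ab[p1]ab
Step 4: δ(p1, a) = (p0, b, L) → a[p0]bbb
Step 5: δ(p0, b) = (p1, a, R) → aa[p1]bb
Step 6: δ(p1, b) = (p1, b, R) → aab[p1]b

The machine has not reached a halting state after 6 steps.
The machine did not halt within the 6-step bound.

Answer: No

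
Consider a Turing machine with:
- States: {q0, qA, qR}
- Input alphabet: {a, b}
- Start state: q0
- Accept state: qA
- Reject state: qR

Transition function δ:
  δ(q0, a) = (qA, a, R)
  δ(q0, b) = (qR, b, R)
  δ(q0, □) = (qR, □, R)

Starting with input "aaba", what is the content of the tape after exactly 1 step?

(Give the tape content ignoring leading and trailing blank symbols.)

Execution trace:
Initial: [q0]aaba
Step 1: δ(q0, a) = (qA, a, R) → a[qA]aba

The machine reaches the accept state qA and halts.

After 1 step, the tape (ignoring leading/trailing blanks) is: aaba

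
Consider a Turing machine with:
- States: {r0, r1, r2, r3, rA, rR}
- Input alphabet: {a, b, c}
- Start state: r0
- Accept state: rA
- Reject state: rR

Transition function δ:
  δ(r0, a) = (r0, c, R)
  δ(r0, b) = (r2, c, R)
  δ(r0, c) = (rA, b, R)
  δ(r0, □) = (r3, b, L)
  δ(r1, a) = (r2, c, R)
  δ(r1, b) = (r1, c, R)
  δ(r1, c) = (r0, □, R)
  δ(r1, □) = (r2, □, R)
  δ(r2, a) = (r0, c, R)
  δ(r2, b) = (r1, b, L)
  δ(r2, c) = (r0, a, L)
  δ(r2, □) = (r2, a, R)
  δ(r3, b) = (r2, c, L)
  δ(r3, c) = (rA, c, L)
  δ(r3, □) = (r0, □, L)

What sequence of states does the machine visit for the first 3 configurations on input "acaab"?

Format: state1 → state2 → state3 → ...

Execution trace:
Initial: [r0]acaab
Step 1: δ(r0, a) = (r0, c, R) → c[r0]caab
Step 2: δ(r0, c) = (rA, b, R) → cb[rA]aab

The machine reaches the accept state rA and halts.

State sequence: r0 → r0 → rA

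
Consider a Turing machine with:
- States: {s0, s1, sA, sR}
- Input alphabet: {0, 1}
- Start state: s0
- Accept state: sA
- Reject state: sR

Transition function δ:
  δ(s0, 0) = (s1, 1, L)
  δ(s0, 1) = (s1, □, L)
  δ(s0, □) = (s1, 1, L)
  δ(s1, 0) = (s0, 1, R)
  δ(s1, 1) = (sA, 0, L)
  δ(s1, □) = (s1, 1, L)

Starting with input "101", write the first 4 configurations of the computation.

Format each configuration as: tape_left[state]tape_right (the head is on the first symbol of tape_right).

Transitions applied:
Step 1: δ(s0, 1) = (s1, □, L)
Step 2: δ(s1, □) = (s1, 1, L)
Step 3: δ(s1, □) = (s1, 1, L)

The first 4 configurations are:
[s0]101 ⊢ [s1]□□01 ⊢ [s1]□1□01 ⊢ [s1]□11□01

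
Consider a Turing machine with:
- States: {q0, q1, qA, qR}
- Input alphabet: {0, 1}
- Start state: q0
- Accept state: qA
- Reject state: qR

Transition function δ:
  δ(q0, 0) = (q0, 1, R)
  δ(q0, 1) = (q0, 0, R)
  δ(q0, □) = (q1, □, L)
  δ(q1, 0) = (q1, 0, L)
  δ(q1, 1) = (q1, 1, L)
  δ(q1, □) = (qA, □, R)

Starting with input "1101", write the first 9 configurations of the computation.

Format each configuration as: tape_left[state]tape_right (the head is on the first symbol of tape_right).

Transitions applied:
Step 1: δ(q0, 1) = (q0, 0, R)
Step 2: δ(q0, 1) = (q0, 0, R)
Step 3: δ(q0, 0) = (q0, 1, R)
Step 4: δ(q0, 1) = (q0, 0, R)
Step 5: δ(q0, □) = (q1, □, L)
Step 6: δ(q1, 0) = (q1, 0, L)
Step 7: δ(q1, 1) = (q1, 1, L)
Step 8: δ(q1, 0) = (q1, 0, L)

The first 9 configurations are:
[q0]1101 ⊢ 0[q0]101 ⊢ 00[q0]01 ⊢ 001[q0]1 ⊢ 0010[q0]□ ⊢ 001[q1]0□ ⊢ 00[q1]10□ ⊢ 0[q1]010□ ⊢ [q1]0010□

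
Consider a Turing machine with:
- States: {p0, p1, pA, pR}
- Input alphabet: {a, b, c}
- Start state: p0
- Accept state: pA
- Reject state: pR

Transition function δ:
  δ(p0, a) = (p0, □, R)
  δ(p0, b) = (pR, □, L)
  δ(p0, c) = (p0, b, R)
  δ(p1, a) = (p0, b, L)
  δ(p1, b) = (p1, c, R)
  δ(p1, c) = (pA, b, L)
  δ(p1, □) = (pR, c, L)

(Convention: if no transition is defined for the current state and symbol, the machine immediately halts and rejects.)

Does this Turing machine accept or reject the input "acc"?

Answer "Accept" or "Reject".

Execution trace:
Initial: [p0]acc
Step 1: δ(p0, a) = (p0, □, R) → □[p0]cc
Step 2: δ(p0, c) = (p0, b, R) → □b[p0]c
Step 3: δ(p0, c) = (p0, b, R) → □bb[p0]□

No transition is defined for δ(p0, □). By convention the machine halts and rejects.

Answer: Reject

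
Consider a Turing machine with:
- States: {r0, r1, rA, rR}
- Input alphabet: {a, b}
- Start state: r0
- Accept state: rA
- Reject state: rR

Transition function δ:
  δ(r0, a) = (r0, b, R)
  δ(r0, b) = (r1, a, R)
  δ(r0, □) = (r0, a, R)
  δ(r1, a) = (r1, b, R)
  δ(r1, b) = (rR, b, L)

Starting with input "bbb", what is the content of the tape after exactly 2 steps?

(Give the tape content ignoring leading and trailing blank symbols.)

Execution trace:
Initial: [r0]bbb
Step 1: δ(r0, b) = (r1, a, R) → a[r1]bb
Step 2: δ(r1, b) = (rR, b, L) → [rR]abb

The machine reaches the reject state rR and halts.

After 2 steps, the tape (ignoring leading/trailing blanks) is: abb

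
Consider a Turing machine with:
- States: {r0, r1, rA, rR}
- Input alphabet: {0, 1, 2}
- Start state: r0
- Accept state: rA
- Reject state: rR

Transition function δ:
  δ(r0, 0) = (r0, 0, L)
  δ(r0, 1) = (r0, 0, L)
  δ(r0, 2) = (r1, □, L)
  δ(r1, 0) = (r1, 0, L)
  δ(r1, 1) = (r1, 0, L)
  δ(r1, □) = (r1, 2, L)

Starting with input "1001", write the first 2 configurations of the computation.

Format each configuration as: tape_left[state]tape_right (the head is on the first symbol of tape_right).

Transitions applied:
Step 1: δ(r0, 1) = (r0, 0, L)

The first 2 configurations are:
[r0]1001 ⊢ [r0]□0001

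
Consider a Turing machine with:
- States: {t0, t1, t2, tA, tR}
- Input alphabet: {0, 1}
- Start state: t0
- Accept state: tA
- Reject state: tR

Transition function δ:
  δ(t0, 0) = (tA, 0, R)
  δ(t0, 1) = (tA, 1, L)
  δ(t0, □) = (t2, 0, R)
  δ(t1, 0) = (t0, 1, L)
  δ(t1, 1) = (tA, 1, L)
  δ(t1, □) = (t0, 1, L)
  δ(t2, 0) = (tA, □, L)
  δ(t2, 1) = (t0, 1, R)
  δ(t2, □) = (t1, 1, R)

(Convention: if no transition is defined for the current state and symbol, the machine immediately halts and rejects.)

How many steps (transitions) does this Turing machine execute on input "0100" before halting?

Execution trace:
Initial: [t0]0100
Step 1: δ(t0, 0) = (tA, 0, R) → 0[tA]100

The machine reaches the accept state tA and halts.

The machine executed 1 step before halting.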